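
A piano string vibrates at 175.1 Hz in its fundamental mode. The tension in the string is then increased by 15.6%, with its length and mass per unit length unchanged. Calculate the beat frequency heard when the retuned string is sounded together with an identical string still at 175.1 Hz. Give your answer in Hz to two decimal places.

For a string, f ∝ √T, so the new frequency is 175.1·√1.156 = 188.2630 Hz.
f_beat = |188.2630 − 175.1| = 13.16 Hz.

13.16 Hz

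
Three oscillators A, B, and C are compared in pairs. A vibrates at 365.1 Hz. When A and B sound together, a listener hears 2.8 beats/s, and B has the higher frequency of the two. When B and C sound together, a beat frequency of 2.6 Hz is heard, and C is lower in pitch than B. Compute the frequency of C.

365.3 Hz

B is above A, so f_B = 365.1 + 2.8 = 367.9 Hz.
C is below B, so f_C = 367.9 − 2.6 = 365.3 Hz.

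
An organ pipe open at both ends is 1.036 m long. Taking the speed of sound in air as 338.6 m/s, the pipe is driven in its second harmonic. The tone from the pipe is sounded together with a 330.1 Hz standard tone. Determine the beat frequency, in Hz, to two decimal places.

Open pipe: f_n = n·v/(2L) = 2·338.6/(2·1.036) = 326.8340 Hz.
f_beat = |326.8340 − 330.1| = 3.27 Hz.

3.27 Hz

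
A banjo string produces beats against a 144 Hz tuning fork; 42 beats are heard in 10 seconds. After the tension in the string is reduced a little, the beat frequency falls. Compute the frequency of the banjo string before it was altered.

148.2 Hz

Beat frequency = 42/10 = 4.2 Hz.
|f − 144| = 4.2, so the banjo string was at either 139.8 Hz or 148.2 Hz.
Lower tension means lower frequency; the adjustment lowers the banjo string's frequency.
The beat rate fell, so the adjustment moved the banjo string toward 144 Hz — it must have started above the reference.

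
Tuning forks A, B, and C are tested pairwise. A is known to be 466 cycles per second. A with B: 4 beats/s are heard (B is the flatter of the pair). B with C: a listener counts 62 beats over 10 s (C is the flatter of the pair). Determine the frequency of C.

B is below A, so f_B = 466 − 4 = 462 Hz.
B–C: Beat frequency = 62/10 = 6.2 Hz.
C is below B, so f_C = 462 − 6.2 = 455.8 Hz.

455.8 Hz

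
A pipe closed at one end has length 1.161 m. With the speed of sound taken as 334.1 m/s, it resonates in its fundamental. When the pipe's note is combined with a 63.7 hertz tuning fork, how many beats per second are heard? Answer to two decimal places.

8.24 Hz

Closed pipe (odd harmonics): f_n = n·v/(4L) = 1·334.1/(4·1.161) = 71.9423 Hz.
f_beat = |71.9423 − 63.7| = 8.24 Hz.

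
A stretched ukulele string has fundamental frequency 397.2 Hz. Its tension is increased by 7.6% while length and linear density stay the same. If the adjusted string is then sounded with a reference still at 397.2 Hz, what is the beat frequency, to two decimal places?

14.82 Hz

For a string, f ∝ √T, so the new frequency is 397.2·√1.076 = 412.0172 Hz.
f_beat = |412.0172 − 397.2| = 14.82 Hz.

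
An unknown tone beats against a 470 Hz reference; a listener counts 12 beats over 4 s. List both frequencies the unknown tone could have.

467 Hz or 473 Hz

Beat frequency = 12/4 = 3 Hz.
|f − 470| = 3, so f = 470 ± 3.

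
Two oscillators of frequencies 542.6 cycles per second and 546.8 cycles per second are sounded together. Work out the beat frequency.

The beat frequency equals the magnitude of the frequency difference.
|542.6 − 546.8| = 4.2 Hz.

4.2 Hz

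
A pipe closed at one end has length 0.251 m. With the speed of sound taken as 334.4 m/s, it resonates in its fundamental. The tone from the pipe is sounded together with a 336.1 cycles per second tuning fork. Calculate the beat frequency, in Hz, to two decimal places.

Closed pipe (odd harmonics): f_n = n·v/(4L) = 1·334.4/(4·0.251) = 333.0677 Hz.
f_beat = |333.0677 − 336.1| = 3.03 Hz.

3.03 Hz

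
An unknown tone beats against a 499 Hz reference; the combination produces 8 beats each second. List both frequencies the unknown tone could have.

491 Hz or 507 Hz

|f − 499| = 8, so f = 499 ± 8.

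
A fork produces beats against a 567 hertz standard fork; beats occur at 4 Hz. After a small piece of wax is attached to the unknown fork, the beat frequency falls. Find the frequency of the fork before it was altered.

|f − 567| = 4, so the fork was at either 563 Hz or 571 Hz.
Loading a fork with wax lowers its frequency; the adjustment lowers the fork's frequency.
The beat rate fell, so the adjustment moved the fork toward 567 Hz — it must have started above the reference.

571 Hz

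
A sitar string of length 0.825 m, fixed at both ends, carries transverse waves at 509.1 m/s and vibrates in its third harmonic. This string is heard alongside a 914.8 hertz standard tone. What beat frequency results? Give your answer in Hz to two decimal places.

10.84 Hz

For a string fixed at both ends, f_n = n·v/(2L) = 3·509.1/(2·0.825) = 925.6364 Hz.
f_beat = |925.6364 − 914.8| = 10.84 Hz.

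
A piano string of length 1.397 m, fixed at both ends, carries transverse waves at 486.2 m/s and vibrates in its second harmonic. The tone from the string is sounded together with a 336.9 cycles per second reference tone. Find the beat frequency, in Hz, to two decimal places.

11.13 Hz

For a string fixed at both ends, f_n = n·v/(2L) = 2·486.2/(2·1.397) = 348.0315 Hz.
f_beat = |348.0315 − 336.9| = 11.13 Hz.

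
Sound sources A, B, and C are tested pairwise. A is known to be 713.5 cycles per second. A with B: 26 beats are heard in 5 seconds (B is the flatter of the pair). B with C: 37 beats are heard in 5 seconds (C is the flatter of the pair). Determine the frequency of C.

A–B: Beat frequency = 26/5 = 5.2 Hz.
B is below A, so f_B = 713.5 − 5.2 = 708.3 Hz.
B–C: Beat frequency = 37/5 = 7.4 Hz.
C is below B, so f_C = 708.3 − 7.4 = 700.9 Hz.

700.9 Hz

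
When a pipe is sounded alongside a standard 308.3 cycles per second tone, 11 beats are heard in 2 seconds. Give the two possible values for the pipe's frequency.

302.8 Hz or 313.8 Hz

Beat frequency = 11/2 = 5.5 Hz.
|f − 308.3| = 5.5, so f = 308.3 ± 5.5.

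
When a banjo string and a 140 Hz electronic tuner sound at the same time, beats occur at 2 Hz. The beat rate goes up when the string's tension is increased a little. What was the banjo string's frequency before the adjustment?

|f − 140| = 2, so the banjo string was at either 138 Hz or 142 Hz.
Higher tension means higher frequency; the adjustment raises the banjo string's frequency.
The beat rate rose, so the adjustment moved the banjo string further from 140 Hz — it was already above the reference.

142 Hz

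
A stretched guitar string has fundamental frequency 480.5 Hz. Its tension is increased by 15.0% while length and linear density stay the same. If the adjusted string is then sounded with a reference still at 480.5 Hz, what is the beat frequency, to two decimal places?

For a string, f ∝ √T, so the new frequency is 480.5·√1.150 = 515.2788 Hz.
f_beat = |515.2788 − 480.5| = 34.78 Hz.

34.78 Hz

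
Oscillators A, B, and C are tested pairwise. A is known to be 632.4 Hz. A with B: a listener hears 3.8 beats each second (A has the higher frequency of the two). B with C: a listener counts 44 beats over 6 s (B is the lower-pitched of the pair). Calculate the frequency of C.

B is below A, so f_B = 632.4 − 3.8 = 628.6 Hz.
B–C: Beat frequency = 44/6 = 7.3333 Hz.
C is above B, so f_C = 628.6 + 7.3333 = 635.9333 Hz.

635.9333 Hz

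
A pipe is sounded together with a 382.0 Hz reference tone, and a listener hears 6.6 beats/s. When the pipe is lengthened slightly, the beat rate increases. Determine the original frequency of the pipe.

375.4 Hz

|f − 382.0| = 6.6, so the pipe was at either 375.4 Hz or 388.6 Hz.
A longer pipe has a lower fundamental; the adjustment lowers the pipe's frequency.
The beat rate rose, so the adjustment moved the pipe further from 382.0 Hz — it was already below the reference.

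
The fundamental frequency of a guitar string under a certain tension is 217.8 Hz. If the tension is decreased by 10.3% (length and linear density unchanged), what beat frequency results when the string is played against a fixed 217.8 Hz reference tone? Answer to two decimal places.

For a string, f ∝ √T, so the new frequency is 217.8·√0.897 = 206.2786 Hz.
f_beat = |206.2786 − 217.8| = 11.52 Hz.

11.52 Hz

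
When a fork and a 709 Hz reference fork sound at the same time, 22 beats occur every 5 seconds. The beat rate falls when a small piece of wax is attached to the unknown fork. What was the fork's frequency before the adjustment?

713.4 Hz

Beat frequency = 22/5 = 4.4 Hz.
|f − 709| = 4.4, so the fork was at either 704.6 Hz or 713.4 Hz.
Loading a fork with wax lowers its frequency; the adjustment lowers the fork's frequency.
The beat rate fell, so the adjustment moved the fork toward 709 Hz — it must have started above the reference.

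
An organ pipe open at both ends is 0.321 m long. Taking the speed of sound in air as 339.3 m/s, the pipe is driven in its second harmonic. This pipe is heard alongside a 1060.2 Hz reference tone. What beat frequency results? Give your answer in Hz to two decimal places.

Open pipe: f_n = n·v/(2L) = 2·339.3/(2·0.321) = 1057.0093 Hz.
f_beat = |1057.0093 − 1060.2| = 3.19 Hz.

3.19 Hz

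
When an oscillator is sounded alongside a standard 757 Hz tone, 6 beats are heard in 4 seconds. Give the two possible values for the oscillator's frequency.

755.5 Hz or 758.5 Hz

Beat frequency = 6/4 = 1.5 Hz.
|f − 757| = 1.5, so f = 757 ± 1.5.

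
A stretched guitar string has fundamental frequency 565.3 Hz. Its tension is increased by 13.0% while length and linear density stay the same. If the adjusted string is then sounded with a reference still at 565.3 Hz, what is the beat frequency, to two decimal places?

For a string, f ∝ √T, so the new frequency is 565.3·√1.130 = 600.9221 Hz.
f_beat = |600.9221 − 565.3| = 35.62 Hz.

35.62 Hz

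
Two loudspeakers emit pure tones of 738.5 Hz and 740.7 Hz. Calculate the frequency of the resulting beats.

2.2 Hz

Beats arise from superposition of two nearby frequencies; the beat rate is |f₁ − f₂|.
|738.5 − 740.7| = 2.2 Hz.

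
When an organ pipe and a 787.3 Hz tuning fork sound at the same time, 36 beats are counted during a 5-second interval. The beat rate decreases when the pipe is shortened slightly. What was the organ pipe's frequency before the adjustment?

780.1 Hz

Beat frequency = 36/5 = 7.2 Hz.
|f − 787.3| = 7.2, so the organ pipe was at either 780.1 Hz or 794.5 Hz.
A shorter pipe has a higher fundamental; the adjustment raises the organ pipe's frequency.
The beat rate fell, so the adjustment moved the organ pipe toward 787.3 Hz — it must have started below the reference.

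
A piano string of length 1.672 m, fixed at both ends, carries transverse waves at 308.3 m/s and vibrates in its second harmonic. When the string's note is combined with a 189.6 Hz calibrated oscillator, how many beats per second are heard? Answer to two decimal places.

5.21 Hz

For a string fixed at both ends, f_n = n·v/(2L) = 2·308.3/(2·1.672) = 184.3900 Hz.
f_beat = |184.3900 − 189.6| = 5.21 Hz.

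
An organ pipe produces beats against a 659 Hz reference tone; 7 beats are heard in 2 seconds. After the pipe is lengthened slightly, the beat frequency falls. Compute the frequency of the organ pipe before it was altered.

662.5 Hz

Beat frequency = 7/2 = 3.5 Hz.
|f − 659| = 3.5, so the organ pipe was at either 655.5 Hz or 662.5 Hz.
A longer pipe has a lower fundamental; the adjustment lowers the organ pipe's frequency.
The beat rate fell, so the adjustment moved the organ pipe toward 659 Hz — it must have started above the reference.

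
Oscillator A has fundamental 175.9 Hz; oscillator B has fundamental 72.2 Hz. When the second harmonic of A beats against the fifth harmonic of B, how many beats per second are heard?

Second harmonic of the first: 2·175.9 = 351.8 Hz.
Fifth harmonic of the second: 5·72.2 = 361.0 Hz.
f_beat = |351.8 − 361.0| = 9.2 Hz.

9.2 Hz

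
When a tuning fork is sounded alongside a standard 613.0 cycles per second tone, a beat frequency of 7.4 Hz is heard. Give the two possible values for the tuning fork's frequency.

605.6 Hz or 620.4 Hz

|f − 613.0| = 7.4, so f = 613.0 ± 7.4.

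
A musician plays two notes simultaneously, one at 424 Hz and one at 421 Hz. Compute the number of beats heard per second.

3 Hz

Beats arise from superposition of two nearby frequencies; the beat rate is |f₁ − f₂|.
|424 − 421| = 3 Hz.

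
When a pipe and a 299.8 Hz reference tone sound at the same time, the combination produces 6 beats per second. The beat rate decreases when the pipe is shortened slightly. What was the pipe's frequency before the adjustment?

293.8 Hz

|f − 299.8| = 6, so the pipe was at either 293.8 Hz or 305.8 Hz.
A shorter pipe has a higher fundamental; the adjustment raises the pipe's frequency.
The beat rate fell, so the adjustment moved the pipe toward 299.8 Hz — it must have started below the reference.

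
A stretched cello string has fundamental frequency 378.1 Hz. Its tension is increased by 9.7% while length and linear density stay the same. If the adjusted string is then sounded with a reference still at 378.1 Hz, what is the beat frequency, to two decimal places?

17.91 Hz

For a string, f ∝ √T, so the new frequency is 378.1·√1.097 = 396.0135 Hz.
f_beat = |396.0135 − 378.1| = 17.91 Hz.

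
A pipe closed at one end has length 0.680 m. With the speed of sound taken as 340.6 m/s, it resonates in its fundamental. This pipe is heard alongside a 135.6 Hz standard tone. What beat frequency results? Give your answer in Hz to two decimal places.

10.38 Hz

Closed pipe (odd harmonics): f_n = n·v/(4L) = 1·340.6/(4·0.680) = 125.2206 Hz.
f_beat = |125.2206 − 135.6| = 10.38 Hz.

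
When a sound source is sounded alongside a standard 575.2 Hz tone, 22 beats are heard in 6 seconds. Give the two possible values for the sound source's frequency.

Beat frequency = 22/6 = 3.6667 Hz.
|f − 575.2| = 3.6667, so f = 575.2 ± 3.6667.

571.5333 Hz or 578.8667 Hz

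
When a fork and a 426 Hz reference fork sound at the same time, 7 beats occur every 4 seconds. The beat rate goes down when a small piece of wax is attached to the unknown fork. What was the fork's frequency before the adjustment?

427.75 Hz

Beat frequency = 7/4 = 1.75 Hz.
|f − 426| = 1.75, so the fork was at either 424.25 Hz or 427.75 Hz.
Loading a fork with wax lowers its frequency; the adjustment lowers the fork's frequency.
The beat rate fell, so the adjustment moved the fork toward 426 Hz — it must have started above the reference.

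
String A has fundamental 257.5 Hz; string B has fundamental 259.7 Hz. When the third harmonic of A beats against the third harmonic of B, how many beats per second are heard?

Third harmonic of the first: 3·257.5 = 772.5 Hz.
Third harmonic of the second: 3·259.7 = 779.1 Hz.
f_beat = |772.5 − 779.1| = 6.6 Hz.

6.6 Hz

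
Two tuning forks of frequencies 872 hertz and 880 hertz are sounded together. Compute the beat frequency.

f_beat = |f₁ − f₂|.
|872 − 880| = 8 Hz.

8 Hz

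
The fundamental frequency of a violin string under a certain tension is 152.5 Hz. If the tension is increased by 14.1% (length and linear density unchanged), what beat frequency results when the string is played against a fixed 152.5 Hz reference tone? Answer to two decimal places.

10.40 Hz

For a string, f ∝ √T, so the new frequency is 152.5·√1.141 = 162.8968 Hz.
f_beat = |162.8968 − 152.5| = 10.40 Hz.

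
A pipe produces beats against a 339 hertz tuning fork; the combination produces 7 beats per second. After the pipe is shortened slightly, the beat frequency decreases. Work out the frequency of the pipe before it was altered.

332 Hz

|f − 339| = 7, so the pipe was at either 332 Hz or 346 Hz.
A shorter pipe has a higher fundamental; the adjustment raises the pipe's frequency.
The beat rate fell, so the adjustment moved the pipe toward 339 Hz — it must have started below the reference.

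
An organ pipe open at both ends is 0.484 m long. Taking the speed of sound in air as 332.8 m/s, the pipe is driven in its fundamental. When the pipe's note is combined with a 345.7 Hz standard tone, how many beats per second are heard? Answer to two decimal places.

Open pipe: f_n = n·v/(2L) = 1·332.8/(2·0.484) = 343.8017 Hz.
f_beat = |343.8017 − 345.7| = 1.90 Hz.

1.90 Hz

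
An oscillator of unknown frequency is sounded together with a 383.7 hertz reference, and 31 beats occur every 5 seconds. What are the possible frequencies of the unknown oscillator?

Beat frequency = 31/5 = 6.2 Hz.
|f − 383.7| = 6.2, so f = 383.7 ± 6.2.

377.5 Hz or 389.9 Hz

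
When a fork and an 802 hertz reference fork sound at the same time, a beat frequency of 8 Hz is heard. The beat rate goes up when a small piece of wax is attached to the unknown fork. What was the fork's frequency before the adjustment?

794 Hz

|f − 802| = 8, so the fork was at either 794 Hz or 810 Hz.
Loading a fork with wax lowers its frequency; the adjustment lowers the fork's frequency.
The beat rate rose, so the adjustment moved the fork further from 802 Hz — it was already below the reference.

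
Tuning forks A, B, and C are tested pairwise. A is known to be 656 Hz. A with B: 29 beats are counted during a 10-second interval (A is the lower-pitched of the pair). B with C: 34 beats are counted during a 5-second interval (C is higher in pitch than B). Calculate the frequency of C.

A–B: Beat frequency = 29/10 = 2.9 Hz.
B is above A, so f_B = 656 + 2.9 = 658.9 Hz.
B–C: Beat frequency = 34/5 = 6.8 Hz.
C is above B, so f_C = 658.9 + 6.8 = 665.7 Hz.

665.7 Hz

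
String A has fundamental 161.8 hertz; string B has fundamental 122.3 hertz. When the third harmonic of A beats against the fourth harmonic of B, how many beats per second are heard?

3.8 Hz

Third harmonic of the first: 3·161.8 = 485.4 Hz.
Fourth harmonic of the second: 4·122.3 = 489.2 Hz.
f_beat = |485.4 − 489.2| = 3.8 Hz.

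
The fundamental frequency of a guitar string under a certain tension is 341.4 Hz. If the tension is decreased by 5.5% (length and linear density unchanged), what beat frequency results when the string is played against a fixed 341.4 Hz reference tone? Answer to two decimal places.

For a string, f ∝ √T, so the new frequency is 341.4·√0.945 = 331.8787 Hz.
f_beat = |331.8787 − 341.4| = 9.52 Hz.

9.52 Hz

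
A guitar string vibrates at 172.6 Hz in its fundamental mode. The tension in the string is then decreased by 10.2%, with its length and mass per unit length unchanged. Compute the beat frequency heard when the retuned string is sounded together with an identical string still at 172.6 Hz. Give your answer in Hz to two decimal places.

9.04 Hz

For a string, f ∝ √T, so the new frequency is 172.6·√0.898 = 163.5607 Hz.
f_beat = |163.5607 − 172.6| = 9.04 Hz.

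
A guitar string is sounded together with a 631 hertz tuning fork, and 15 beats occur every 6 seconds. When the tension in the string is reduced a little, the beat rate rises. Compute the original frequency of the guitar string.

Beat frequency = 15/6 = 2.5 Hz.
|f − 631| = 2.5, so the guitar string was at either 628.5 Hz or 633.5 Hz.
Lower tension means lower frequency; the adjustment lowers the guitar string's frequency.
The beat rate rose, so the adjustment moved the guitar string further from 631 Hz — it was already below the reference.

628.5 Hz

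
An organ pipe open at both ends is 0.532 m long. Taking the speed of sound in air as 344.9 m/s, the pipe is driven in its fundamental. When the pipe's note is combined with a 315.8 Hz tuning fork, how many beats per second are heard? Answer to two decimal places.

Open pipe: f_n = n·v/(2L) = 1·344.9/(2·0.532) = 324.1541 Hz.
f_beat = |324.1541 − 315.8| = 8.35 Hz.

8.35 Hz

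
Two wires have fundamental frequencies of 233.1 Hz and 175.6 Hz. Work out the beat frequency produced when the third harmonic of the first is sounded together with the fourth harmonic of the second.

3.1 Hz

Third harmonic of the first: 3·233.1 = 699.3 Hz.
Fourth harmonic of the second: 4·175.6 = 702.4 Hz.
f_beat = |699.3 − 702.4| = 3.1 Hz.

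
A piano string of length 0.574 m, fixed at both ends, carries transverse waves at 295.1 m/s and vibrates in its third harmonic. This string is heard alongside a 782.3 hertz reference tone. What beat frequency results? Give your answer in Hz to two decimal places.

11.13 Hz

For a string fixed at both ends, f_n = n·v/(2L) = 3·295.1/(2·0.574) = 771.1672 Hz.
f_beat = |771.1672 − 782.3| = 11.13 Hz.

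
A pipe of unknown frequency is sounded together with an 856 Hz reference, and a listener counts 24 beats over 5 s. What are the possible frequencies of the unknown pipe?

851.2 Hz or 860.8 Hz

Beat frequency = 24/5 = 4.8 Hz.
|f − 856| = 4.8, so f = 856 ± 4.8.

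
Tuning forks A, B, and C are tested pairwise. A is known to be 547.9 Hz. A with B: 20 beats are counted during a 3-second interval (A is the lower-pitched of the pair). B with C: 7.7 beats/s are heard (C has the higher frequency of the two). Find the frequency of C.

562.2667 Hz

A–B: Beat frequency = 20/3 = 6.6667 Hz.
B is above A, so f_B = 547.9 + 6.6667 = 554.5667 Hz.
C is above B, so f_C = 554.5667 + 7.7 = 562.2667 Hz.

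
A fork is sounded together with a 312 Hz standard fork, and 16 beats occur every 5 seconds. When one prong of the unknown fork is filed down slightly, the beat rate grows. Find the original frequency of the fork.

315.2 Hz

Beat frequency = 16/5 = 3.2 Hz.
|f − 312| = 3.2, so the fork was at either 308.8 Hz or 315.2 Hz.
Filing a prong removes mass and raises the fork's frequency; the adjustment raises the fork's frequency.
The beat rate rose, so the adjustment moved the fork further from 312 Hz — it was already above the reference.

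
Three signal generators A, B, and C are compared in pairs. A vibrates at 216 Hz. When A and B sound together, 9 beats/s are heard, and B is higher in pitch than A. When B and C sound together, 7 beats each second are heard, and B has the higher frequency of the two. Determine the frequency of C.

218 Hz

B is above A, so f_B = 216 + 9 = 225 Hz.
C is below B, so f_C = 225 − 7 = 218 Hz.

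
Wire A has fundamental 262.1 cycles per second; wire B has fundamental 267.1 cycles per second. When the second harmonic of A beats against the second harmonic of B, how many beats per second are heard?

Second harmonic of the first: 2·262.1 = 524.2 Hz.
Second harmonic of the second: 2·267.1 = 534.2 Hz.
f_beat = |524.2 − 534.2| = 10.0 Hz.

10.0 Hz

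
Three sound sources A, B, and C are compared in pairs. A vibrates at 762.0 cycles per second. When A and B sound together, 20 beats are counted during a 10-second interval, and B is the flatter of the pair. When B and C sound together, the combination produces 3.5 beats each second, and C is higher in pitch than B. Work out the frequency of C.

763.5 Hz

A–B: Beat frequency = 20/10 = 2 Hz.
B is below A, so f_B = 762.0 − 2 = 760 Hz.
C is above B, so f_C = 760 + 3.5 = 763.5 Hz.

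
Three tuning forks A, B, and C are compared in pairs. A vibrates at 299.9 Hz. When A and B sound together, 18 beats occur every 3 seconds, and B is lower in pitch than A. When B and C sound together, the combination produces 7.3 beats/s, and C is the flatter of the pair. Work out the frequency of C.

286.6 Hz

A–B: Beat frequency = 18/3 = 6 Hz.
B is below A, so f_B = 299.9 − 6 = 293.9 Hz.
C is below B, so f_C = 293.9 − 7.3 = 286.6 Hz.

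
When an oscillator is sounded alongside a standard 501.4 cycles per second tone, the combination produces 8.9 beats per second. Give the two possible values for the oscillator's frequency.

492.5 Hz or 510.3 Hz

|f − 501.4| = 8.9, so f = 501.4 ± 8.9.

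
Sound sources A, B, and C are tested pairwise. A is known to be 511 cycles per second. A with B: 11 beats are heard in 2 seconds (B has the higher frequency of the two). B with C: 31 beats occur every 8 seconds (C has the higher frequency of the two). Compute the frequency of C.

520.375 Hz

A–B: Beat frequency = 11/2 = 5.5 Hz.
B is above A, so f_B = 511 + 5.5 = 516.5 Hz.
B–C: Beat frequency = 31/8 = 3.875 Hz.
C is above B, so f_C = 516.5 + 3.875 = 520.375 Hz.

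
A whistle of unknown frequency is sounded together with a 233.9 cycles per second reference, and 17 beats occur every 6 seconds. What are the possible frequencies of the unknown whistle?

231.0667 Hz or 236.7333 Hz

Beat frequency = 17/6 = 2.8333 Hz.
|f − 233.9| = 2.8333, so f = 233.9 ± 2.8333.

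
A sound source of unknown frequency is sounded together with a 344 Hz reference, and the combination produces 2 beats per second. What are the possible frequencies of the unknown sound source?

|f − 344| = 2, so f = 344 ± 2.

342 Hz or 346 Hz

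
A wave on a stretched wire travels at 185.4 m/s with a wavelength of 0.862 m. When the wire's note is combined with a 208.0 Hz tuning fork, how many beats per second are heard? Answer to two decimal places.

7.08 Hz

Source frequency f = v/λ = 185.4/0.862 = 215.0812 Hz.
f_beat = |215.0812 − 208.0| = 7.08 Hz.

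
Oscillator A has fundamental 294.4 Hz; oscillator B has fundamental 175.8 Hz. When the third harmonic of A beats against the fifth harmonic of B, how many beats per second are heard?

Third harmonic of the first: 3·294.4 = 883.2 Hz.
Fifth harmonic of the second: 5·175.8 = 879.0 Hz.
f_beat = |883.2 − 879.0| = 4.2 Hz.

4.2 Hz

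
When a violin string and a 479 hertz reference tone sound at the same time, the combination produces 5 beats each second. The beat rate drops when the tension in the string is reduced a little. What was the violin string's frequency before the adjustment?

|f − 479| = 5, so the violin string was at either 474 Hz or 484 Hz.
Lower tension means lower frequency; the adjustment lowers the violin string's frequency.
The beat rate fell, so the adjustment moved the violin string toward 479 Hz — it must have started above the reference.

484 Hz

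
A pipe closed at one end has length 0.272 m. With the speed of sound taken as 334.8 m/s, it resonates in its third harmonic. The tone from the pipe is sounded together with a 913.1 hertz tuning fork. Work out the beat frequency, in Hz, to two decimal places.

10.06 Hz

Closed pipe (odd harmonics): f_n = n·v/(4L) = 3·334.8/(4·0.272) = 923.1618 Hz.
f_beat = |923.1618 − 913.1| = 10.06 Hz.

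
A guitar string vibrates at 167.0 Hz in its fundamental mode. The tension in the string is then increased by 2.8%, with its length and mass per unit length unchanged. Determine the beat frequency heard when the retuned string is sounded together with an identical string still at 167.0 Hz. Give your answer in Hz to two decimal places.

2.32 Hz

For a string, f ∝ √T, so the new frequency is 167.0·√1.028 = 169.3219 Hz.
f_beat = |169.3219 − 167.0| = 2.32 Hz.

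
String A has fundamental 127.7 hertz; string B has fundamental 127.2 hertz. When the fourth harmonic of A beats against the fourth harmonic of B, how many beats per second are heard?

Fourth harmonic of the first: 4·127.7 = 510.8 Hz.
Fourth harmonic of the second: 4·127.2 = 508.8 Hz.
f_beat = |510.8 − 508.8| = 2.0 Hz.

2.0 Hz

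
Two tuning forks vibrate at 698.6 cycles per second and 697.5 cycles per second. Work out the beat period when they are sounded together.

f_beat = |698.6 − 697.5| = 1.1 Hz.
Beat period T = 1 / f_beat = 1 / 1.1 s.

0.909 s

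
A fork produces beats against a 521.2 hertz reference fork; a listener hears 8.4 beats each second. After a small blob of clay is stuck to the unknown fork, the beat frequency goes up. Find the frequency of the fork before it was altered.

|f − 521.2| = 8.4, so the fork was at either 512.8 Hz or 529.6 Hz.
Adding mass to a fork lowers its frequency; the adjustment lowers the fork's frequency.
The beat rate rose, so the adjustment moved the fork further from 521.2 Hz — it was already below the reference.

512.8 Hz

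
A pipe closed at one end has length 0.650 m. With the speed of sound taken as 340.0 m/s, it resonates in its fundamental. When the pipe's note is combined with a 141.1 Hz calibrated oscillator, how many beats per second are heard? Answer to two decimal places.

10.33 Hz

Closed pipe (odd harmonics): f_n = n·v/(4L) = 1·340.0/(4·0.650) = 130.7692 Hz.
f_beat = |130.7692 − 141.1| = 10.33 Hz.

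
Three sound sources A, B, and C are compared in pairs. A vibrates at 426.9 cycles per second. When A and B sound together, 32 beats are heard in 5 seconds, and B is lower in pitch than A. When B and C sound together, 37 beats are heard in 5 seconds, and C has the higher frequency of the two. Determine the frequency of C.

427.9 Hz

A–B: Beat frequency = 32/5 = 6.4 Hz.
B is below A, so f_B = 426.9 − 6.4 = 420.5 Hz.
B–C: Beat frequency = 37/5 = 7.4 Hz.
C is above B, so f_C = 420.5 + 7.4 = 427.9 Hz.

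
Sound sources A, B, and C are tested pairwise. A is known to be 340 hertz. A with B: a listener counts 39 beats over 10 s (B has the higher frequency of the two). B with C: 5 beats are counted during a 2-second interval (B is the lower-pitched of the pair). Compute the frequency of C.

A–B: Beat frequency = 39/10 = 3.9 Hz.
B is above A, so f_B = 340 + 3.9 = 343.9 Hz.
B–C: Beat frequency = 5/2 = 2.5 Hz.
C is above B, so f_C = 343.9 + 2.5 = 346.4 Hz.

346.4 Hz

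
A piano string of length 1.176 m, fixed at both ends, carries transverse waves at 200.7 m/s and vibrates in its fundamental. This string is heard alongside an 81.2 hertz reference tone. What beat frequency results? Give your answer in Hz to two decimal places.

For a string fixed at both ends, f_n = n·v/(2L) = 1·200.7/(2·1.176) = 85.3316 Hz.
f_beat = |85.3316 − 81.2| = 4.13 Hz.

4.13 Hz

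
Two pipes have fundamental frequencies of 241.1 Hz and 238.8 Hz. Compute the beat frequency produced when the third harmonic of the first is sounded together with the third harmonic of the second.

Third harmonic of the first: 3·241.1 = 723.3 Hz.
Third harmonic of the second: 3·238.8 = 716.4 Hz.
f_beat = |723.3 − 716.4| = 6.9 Hz.

6.9 Hz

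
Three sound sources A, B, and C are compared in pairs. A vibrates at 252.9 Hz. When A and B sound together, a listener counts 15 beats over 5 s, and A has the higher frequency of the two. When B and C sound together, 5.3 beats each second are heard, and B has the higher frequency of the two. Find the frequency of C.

A–B: Beat frequency = 15/5 = 3 Hz.
B is below A, so f_B = 252.9 − 3 = 249.9 Hz.
C is below B, so f_C = 249.9 − 5.3 = 244.6 Hz.

244.6 Hz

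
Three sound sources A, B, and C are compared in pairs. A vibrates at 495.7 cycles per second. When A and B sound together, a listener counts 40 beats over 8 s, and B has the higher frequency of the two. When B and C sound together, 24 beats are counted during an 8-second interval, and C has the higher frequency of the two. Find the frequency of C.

A–B: Beat frequency = 40/8 = 5 Hz.
B is above A, so f_B = 495.7 + 5 = 500.7 Hz.
B–C: Beat frequency = 24/8 = 3 Hz.
C is above B, so f_C = 500.7 + 3 = 503.7 Hz.

503.7 Hz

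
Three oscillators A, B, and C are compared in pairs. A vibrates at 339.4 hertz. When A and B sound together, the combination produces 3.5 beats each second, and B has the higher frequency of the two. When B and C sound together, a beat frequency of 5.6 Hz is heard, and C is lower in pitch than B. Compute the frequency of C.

B is above A, so f_B = 339.4 + 3.5 = 342.9 Hz.
C is below B, so f_C = 342.9 − 5.6 = 337.3 Hz.

337.3 Hz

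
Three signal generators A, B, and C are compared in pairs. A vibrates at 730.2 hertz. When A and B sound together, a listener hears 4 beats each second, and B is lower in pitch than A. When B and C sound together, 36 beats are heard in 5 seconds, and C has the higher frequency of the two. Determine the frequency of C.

733.4 Hz

B is below A, so f_B = 730.2 − 4 = 726.2 Hz.
B–C: Beat frequency = 36/5 = 7.2 Hz.
C is above B, so f_C = 726.2 + 7.2 = 733.4 Hz.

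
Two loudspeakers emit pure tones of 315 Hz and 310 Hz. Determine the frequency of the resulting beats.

5 Hz

f_beat = |f₁ − f₂|.
|315 − 310| = 5 Hz.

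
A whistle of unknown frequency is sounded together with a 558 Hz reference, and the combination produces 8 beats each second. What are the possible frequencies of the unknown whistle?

|f − 558| = 8, so f = 558 ± 8.

550 Hz or 566 Hz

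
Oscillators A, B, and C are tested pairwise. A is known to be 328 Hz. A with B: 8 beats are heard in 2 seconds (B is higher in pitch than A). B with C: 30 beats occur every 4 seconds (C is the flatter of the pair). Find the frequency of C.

324.5 Hz

A–B: Beat frequency = 8/2 = 4 Hz.
B is above A, so f_B = 328 + 4 = 332 Hz.
B–C: Beat frequency = 30/4 = 7.5 Hz.
C is below B, so f_C = 332 − 7.5 = 324.5 Hz.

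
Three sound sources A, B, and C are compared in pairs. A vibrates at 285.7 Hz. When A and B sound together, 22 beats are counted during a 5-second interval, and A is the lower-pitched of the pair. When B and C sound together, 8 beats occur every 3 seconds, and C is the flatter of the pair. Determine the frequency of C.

A–B: Beat frequency = 22/5 = 4.4 Hz.
B is above A, so f_B = 285.7 + 4.4 = 290.1 Hz.
B–C: Beat frequency = 8/3 = 2.6667 Hz.
C is below B, so f_C = 290.1 − 2.6667 = 287.4333 Hz.

287.4333 Hz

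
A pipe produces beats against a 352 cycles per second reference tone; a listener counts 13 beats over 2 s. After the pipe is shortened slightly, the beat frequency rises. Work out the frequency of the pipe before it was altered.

358.5 Hz

Beat frequency = 13/2 = 6.5 Hz.
|f − 352| = 6.5, so the pipe was at either 345.5 Hz or 358.5 Hz.
A shorter pipe has a higher fundamental; the adjustment raises the pipe's frequency.
The beat rate rose, so the adjustment moved the pipe further from 352 Hz — it was already above the reference.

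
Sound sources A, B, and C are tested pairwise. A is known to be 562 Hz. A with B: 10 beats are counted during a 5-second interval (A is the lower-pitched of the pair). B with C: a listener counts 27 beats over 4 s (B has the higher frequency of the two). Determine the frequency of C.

557.25 Hz

A–B: Beat frequency = 10/5 = 2 Hz.
B is above A, so f_B = 562 + 2 = 564 Hz.
B–C: Beat frequency = 27/4 = 6.75 Hz.
C is below B, so f_C = 564 − 6.75 = 557.25 Hz.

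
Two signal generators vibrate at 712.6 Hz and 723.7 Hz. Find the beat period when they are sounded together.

0.090 s

f_beat = |712.6 − 723.7| = 11.1 Hz.
Beat period T = 1 / f_beat = 1 / 11.1 s.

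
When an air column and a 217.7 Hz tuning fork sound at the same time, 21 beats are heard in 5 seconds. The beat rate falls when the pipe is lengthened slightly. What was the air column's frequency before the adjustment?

Beat frequency = 21/5 = 4.2 Hz.
|f − 217.7| = 4.2, so the air column was at either 213.5 Hz or 221.9 Hz.
A longer pipe has a lower fundamental; the adjustment lowers the air column's frequency.
The beat rate fell, so the adjustment moved the air column toward 217.7 Hz — it must have started above the reference.

221.9 Hz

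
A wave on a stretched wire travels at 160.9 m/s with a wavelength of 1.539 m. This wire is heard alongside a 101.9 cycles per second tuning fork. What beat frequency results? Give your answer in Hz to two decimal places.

Source frequency f = v/λ = 160.9/1.539 = 104.5484 Hz.
f_beat = |104.5484 − 101.9| = 2.65 Hz.

2.65 Hz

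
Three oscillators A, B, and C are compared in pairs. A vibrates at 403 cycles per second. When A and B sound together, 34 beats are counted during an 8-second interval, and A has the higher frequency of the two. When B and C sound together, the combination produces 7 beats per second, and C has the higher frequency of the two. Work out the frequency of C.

405.75 Hz

A–B: Beat frequency = 34/8 = 4.25 Hz.
B is below A, so f_B = 403 − 4.25 = 398.75 Hz.
C is above B, so f_C = 398.75 + 7 = 405.75 Hz.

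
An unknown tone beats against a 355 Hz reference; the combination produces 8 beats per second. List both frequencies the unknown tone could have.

347 Hz or 363 Hz

|f − 355| = 8, so f = 355 ± 8.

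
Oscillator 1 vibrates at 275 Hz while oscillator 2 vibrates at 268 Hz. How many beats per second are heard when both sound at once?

Beats arise from superposition of two nearby frequencies; the beat rate is |f₁ − f₂|.
|275 − 268| = 7 Hz.

7 Hz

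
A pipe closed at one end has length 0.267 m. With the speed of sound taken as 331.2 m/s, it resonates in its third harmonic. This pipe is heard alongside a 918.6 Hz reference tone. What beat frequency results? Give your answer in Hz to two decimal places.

Closed pipe (odd harmonics): f_n = n·v/(4L) = 3·331.2/(4·0.267) = 930.3371 Hz.
f_beat = |930.3371 − 918.6| = 11.74 Hz.

11.74 Hz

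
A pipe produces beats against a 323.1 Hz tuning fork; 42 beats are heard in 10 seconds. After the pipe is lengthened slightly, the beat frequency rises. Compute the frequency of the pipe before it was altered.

318.9 Hz

Beat frequency = 42/10 = 4.2 Hz.
|f − 323.1| = 4.2, so the pipe was at either 318.9 Hz or 327.3 Hz.
A longer pipe has a lower fundamental; the adjustment lowers the pipe's frequency.
The beat rate rose, so the adjustment moved the pipe further from 323.1 Hz — it was already below the reference.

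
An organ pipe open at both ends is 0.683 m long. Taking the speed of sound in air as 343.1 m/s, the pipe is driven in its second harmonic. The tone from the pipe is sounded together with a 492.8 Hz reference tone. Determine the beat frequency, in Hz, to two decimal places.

9.54 Hz

Open pipe: f_n = n·v/(2L) = 2·343.1/(2·0.683) = 502.3426 Hz.
f_beat = |502.3426 − 492.8| = 9.54 Hz.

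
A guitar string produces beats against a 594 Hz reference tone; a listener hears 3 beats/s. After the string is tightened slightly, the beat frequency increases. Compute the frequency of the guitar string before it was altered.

|f − 594| = 3, so the guitar string was at either 591 Hz or 597 Hz.
Increasing tension raises a string's frequency; the adjustment raises the guitar string's frequency.
The beat rate rose, so the adjustment moved the guitar string further from 594 Hz — it was already above the reference.

597 Hz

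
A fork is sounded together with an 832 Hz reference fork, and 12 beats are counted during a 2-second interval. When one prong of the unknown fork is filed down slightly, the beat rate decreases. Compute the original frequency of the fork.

826 Hz

Beat frequency = 12/2 = 6 Hz.
|f − 832| = 6, so the fork was at either 826 Hz or 838 Hz.
Filing a prong removes mass and raises the fork's frequency; the adjustment raises the fork's frequency.
The beat rate fell, so the adjustment moved the fork toward 832 Hz — it must have started below the reference.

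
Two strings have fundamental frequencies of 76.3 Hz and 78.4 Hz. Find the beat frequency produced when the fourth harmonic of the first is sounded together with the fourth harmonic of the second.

8.4 Hz

Fourth harmonic of the first: 4·76.3 = 305.2 Hz.
Fourth harmonic of the second: 4·78.4 = 313.6 Hz.
f_beat = |305.2 − 313.6| = 8.4 Hz.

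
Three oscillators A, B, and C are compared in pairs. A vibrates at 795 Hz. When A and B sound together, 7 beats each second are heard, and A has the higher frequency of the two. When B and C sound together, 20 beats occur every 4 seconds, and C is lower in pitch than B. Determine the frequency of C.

B is below A, so f_B = 795 − 7 = 788 Hz.
B–C: Beat frequency = 20/4 = 5 Hz.
C is below B, so f_C = 788 − 5 = 783 Hz.

783 Hz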